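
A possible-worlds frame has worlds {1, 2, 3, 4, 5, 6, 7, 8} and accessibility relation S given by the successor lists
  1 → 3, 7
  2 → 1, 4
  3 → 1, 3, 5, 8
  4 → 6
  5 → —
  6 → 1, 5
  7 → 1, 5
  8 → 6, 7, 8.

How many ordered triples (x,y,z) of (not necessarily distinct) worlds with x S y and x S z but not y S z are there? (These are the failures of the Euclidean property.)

Enumerating: (1,3,7), (1,7,3), (1,7,7), (2,1,1), (2,1,4), (2,4,1), (2,4,4), (3,1,1), (3,1,5), (3,1,8), (3,5,1), (3,5,3), … and 20 more.
Total: 32.

32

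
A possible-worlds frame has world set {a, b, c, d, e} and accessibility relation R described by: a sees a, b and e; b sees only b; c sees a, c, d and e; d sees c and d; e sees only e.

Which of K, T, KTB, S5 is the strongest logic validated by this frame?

Reflexive (axiom T): yes — every world is R-related to itself.
Symmetric (axiom B): no — a R b but not b R a.
Euclidean (axiom 5): no — a R b and a R e, but not b R e.
So F validates K, T; KTB would additionally require R to be symmetric. The strongest is T.

T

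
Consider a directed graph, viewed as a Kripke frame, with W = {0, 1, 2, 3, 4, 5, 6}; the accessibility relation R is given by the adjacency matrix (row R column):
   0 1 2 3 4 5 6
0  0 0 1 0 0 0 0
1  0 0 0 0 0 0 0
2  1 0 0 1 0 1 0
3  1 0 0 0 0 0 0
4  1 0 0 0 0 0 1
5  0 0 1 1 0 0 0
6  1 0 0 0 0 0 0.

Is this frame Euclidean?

Euclidean: no — 2 R 0 and 2 R 3, but not 0 R 3.

No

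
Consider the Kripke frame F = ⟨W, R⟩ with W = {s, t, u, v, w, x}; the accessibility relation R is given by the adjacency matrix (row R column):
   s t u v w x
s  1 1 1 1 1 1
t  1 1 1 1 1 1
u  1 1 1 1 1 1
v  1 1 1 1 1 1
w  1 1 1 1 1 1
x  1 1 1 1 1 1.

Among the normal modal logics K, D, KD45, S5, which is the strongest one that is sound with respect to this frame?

S5

Serial (axiom D): yes — every world has a successor (e.g. s R s).
Euclidean (axiom 5): yes — any two successors of a common world are R-related.
Transitive (axiom 4): yes — every two-step R-path is closed by a direct edge.
Reflexive (axiom T): yes — every world is R-related to itself.
So F validates K, D, KD45, S5. The strongest is S5.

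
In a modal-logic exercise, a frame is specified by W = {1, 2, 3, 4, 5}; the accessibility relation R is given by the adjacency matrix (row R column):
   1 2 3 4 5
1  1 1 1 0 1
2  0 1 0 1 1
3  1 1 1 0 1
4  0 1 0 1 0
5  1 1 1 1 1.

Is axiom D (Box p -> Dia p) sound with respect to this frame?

Yes

The schema D characterises exactly the serial frames.
Serial: yes — every world has a successor (e.g. 1 R 1).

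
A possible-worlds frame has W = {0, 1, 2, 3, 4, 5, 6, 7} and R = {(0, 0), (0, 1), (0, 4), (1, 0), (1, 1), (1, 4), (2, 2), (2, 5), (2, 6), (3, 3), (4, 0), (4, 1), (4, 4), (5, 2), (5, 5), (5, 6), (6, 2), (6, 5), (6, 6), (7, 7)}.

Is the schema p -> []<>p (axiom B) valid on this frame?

The schema B characterises exactly the symmetric frames.
Symmetric: yes — every pair in R has its reverse in R.

Yes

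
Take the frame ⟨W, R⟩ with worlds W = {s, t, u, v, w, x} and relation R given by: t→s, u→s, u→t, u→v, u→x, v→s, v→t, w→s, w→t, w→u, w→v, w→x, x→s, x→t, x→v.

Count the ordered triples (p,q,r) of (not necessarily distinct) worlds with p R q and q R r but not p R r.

R is transitive; there are no such tuples.

0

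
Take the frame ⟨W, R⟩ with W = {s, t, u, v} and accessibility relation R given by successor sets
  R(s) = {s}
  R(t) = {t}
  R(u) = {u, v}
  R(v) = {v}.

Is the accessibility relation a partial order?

Yes

Reflexive: yes — every world is R-related to itself.
Transitive: yes — every two-step R-path is closed by a direct edge.
Antisymmetric: yes — no distinct pair is related both ways.
So R is a partial order.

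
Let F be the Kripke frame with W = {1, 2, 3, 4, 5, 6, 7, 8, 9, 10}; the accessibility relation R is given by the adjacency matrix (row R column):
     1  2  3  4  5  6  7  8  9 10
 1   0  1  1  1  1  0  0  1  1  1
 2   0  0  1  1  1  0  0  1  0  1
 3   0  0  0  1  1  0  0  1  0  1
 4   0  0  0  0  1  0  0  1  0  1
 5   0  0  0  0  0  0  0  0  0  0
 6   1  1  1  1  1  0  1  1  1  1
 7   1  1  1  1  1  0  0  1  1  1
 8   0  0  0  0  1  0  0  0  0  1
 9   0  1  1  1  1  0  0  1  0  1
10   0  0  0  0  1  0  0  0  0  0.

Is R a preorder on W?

No

Reflexive: no — 1 is not related to itself.
Transitive: yes — every two-step R-path is closed by a direct edge.
So R is not a preorder.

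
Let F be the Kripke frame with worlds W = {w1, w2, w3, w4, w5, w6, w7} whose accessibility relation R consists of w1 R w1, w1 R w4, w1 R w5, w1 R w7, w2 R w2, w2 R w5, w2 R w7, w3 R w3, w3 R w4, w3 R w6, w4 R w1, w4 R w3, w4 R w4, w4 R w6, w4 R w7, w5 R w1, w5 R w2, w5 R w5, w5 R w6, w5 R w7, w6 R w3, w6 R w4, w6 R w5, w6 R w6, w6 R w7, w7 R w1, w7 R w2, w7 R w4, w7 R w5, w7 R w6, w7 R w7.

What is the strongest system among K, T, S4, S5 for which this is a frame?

Reflexive (axiom T): yes — every world is R-related to itself.
Transitive (axiom 4): no — w1 R w4 and w4 R w3, but not w1 R w3.
Euclidean (axiom 5): no — w1 R w4 and w1 R w5, but not w4 R w5.
So F validates K, T; S4 would additionally require R to be transitive. The strongest is T.

T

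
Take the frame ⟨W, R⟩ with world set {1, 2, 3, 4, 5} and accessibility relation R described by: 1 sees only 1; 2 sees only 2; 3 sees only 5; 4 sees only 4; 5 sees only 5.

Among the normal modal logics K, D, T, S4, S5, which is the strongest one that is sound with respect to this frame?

Serial (axiom D): yes — every world has a successor (e.g. 1 R 1).
Reflexive (axiom T): no — 3 is not related to itself.
Transitive (axiom 4): yes — every two-step R-path is closed by a direct edge.
Euclidean (axiom 5): yes — any two successors of a common world are R-related.
So F validates K, D; T would additionally require R to be reflexive. The strongest is D.

D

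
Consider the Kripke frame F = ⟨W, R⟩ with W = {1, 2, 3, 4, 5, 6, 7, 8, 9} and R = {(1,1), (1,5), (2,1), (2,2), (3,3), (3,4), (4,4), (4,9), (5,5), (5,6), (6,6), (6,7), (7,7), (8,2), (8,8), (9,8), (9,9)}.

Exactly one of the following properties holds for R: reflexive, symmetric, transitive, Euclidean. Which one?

Reflexive: yes — every world is R-related to itself.
Symmetric: no — 1 R 5 but not 5 R 1.
Transitive: no — 1 R 5 and 5 R 6, but not 1 R 6.
Euclidean: no — 1 R 5 and 1 R 1, but not 5 R 1.
Only reflexive holds.

reflexive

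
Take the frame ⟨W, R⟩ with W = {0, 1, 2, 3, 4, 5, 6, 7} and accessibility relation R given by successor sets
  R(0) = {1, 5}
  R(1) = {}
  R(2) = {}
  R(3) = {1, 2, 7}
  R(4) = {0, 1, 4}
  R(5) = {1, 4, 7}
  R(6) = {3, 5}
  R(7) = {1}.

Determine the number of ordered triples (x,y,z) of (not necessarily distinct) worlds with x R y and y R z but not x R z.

Enumerating: (0,5,4), (0,5,7), (4,0,5), (5,4,0), (6,3,1), (6,3,2), (6,3,7), (6,5,1), (6,5,4), (6,5,7).

10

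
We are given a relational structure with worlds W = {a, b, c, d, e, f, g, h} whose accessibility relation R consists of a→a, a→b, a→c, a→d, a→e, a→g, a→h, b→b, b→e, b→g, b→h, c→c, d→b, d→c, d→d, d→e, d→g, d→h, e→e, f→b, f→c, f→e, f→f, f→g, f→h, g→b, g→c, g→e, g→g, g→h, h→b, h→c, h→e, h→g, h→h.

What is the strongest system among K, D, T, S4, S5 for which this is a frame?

Serial (axiom D): yes — every world has a successor (e.g. a R a).
Reflexive (axiom T): yes — every world is R-related to itself.
Transitive (axiom 4): no — b R g and g R c, but not b R c.
Euclidean (axiom 5): no — a R b and a R c, but not b R c.
So F validates K, D, T; S4 would additionally require R to be transitive. The strongest is T.

T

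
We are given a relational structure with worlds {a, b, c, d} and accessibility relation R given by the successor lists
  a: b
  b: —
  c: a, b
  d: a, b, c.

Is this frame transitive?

Yes

Transitive: yes — every two-step R-path is closed by a direct edge.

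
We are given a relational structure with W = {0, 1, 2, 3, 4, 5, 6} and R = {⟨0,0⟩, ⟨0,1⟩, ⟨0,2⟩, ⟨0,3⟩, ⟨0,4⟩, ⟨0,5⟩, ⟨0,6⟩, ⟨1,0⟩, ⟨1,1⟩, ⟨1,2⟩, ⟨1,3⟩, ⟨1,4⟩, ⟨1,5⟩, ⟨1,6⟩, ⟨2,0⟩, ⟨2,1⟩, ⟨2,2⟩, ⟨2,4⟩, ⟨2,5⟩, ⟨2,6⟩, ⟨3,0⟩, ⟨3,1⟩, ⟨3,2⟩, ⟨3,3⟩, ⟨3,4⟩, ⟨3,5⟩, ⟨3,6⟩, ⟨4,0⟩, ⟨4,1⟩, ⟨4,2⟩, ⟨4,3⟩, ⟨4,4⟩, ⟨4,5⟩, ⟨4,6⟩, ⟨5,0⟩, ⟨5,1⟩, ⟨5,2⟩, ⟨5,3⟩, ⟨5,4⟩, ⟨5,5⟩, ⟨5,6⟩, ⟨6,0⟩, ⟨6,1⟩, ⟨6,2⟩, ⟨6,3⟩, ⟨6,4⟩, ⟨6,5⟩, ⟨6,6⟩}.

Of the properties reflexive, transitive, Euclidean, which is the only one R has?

reflexive

Reflexive: yes — every world is R-related to itself.
Transitive: no — 2 R 0 and 0 R 3, but not 2 R 3.
Euclidean: no — 0 R 2 and 0 R 3, but not 2 R 3.
Only reflexive holds.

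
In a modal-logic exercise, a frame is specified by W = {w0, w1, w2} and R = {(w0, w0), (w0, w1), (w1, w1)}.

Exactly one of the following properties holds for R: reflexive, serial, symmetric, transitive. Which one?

transitive

Reflexive: no — w2 is not related to itself.
Serial: no — w2 has no R-successor.
Symmetric: no — w0 R w1 but not w1 R w0.
Transitive: yes — every two-step R-path is closed by a direct edge.
Only transitive holds.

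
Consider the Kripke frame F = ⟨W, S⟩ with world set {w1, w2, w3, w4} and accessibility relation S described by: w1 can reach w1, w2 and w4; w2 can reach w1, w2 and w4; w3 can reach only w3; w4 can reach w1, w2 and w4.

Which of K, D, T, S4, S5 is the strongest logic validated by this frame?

S5

Serial (axiom D): yes — every world has a successor (e.g. w1 S w1).
Reflexive (axiom T): yes — every world is S-related to itself.
Transitive (axiom 4): yes — every two-step S-path is closed by a direct edge.
Euclidean (axiom 5): yes — any two successors of a common world are S-related.
So F validates K, D, T, S4, S5. The strongest is S5.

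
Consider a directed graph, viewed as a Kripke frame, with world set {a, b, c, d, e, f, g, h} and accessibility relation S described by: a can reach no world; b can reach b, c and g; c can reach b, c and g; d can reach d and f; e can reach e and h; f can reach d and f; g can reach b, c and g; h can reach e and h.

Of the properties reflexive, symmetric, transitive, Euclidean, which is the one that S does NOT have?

reflexive

Reflexive: no — a is not related to itself.
Symmetric: yes — every pair in S has its reverse in S.
Transitive: yes — every two-step S-path is closed by a direct edge.
Euclidean: yes — any two successors of a common world are S-related.
Only reflexive fails.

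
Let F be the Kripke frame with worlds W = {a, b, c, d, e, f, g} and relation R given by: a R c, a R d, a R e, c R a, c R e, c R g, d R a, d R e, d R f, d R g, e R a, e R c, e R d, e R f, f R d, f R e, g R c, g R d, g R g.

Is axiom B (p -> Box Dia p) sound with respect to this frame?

Yes

By correspondence theory, B is valid on a frame iff R is symmetric.
Symmetric: yes — every pair in R has its reverse in R.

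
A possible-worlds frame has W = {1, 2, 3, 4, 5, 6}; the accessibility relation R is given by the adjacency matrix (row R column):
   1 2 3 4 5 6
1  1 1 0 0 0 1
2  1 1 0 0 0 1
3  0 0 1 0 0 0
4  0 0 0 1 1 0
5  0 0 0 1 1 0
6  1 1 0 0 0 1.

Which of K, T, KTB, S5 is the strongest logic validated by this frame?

Reflexive (axiom T): yes — every world is R-related to itself.
Symmetric (axiom B): yes — every pair in R has its reverse in R.
Euclidean (axiom 5): yes — any two successors of a common world are R-related.
So F validates K, T, KTB, S5. The strongest is S5.

S5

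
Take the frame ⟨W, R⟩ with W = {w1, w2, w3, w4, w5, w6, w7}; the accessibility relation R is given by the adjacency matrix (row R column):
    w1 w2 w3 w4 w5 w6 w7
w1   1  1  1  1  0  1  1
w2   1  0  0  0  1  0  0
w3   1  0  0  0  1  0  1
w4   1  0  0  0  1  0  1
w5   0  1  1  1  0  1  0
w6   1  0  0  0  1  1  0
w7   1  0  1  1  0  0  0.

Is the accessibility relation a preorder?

Reflexive: no — w2 is not related to itself.
Transitive: no — w1 R w2 and w2 R w5, but not w1 R w5.
So R is not a preorder.

No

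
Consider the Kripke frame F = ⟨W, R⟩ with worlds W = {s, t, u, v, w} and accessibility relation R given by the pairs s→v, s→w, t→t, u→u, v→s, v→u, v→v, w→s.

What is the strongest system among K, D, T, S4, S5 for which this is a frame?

Serial (axiom D): yes — every world has a successor (e.g. s R v).
Reflexive (axiom T): no — s is not related to itself.
Transitive (axiom 4): no — s R v and v R u, but not s R u.
Euclidean (axiom 5): no — s R v and s R w, but not v R w.
So F validates K, D; T would additionally require R to be reflexive. The strongest is D.

D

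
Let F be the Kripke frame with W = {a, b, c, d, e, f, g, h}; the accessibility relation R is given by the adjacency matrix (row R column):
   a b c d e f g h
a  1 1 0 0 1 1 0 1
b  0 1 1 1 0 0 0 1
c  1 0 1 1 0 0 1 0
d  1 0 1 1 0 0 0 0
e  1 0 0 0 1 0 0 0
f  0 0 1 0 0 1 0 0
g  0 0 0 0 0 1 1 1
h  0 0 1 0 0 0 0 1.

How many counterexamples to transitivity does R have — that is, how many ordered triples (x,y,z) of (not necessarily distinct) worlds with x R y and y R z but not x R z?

Enumerating: (a,b,c), (a,b,d), (a,f,c), (a,h,c), (b,c,a), (b,c,g), (b,d,a), (c,a,b), (c,a,e), (c,a,f), (c,a,h), (c,g,f), … and 17 more.
Total: 29.

29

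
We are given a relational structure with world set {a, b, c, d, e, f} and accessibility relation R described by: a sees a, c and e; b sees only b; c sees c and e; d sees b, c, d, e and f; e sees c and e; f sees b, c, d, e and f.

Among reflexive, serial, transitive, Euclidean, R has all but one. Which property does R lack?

Euclidean

Reflexive: yes — every world is R-related to itself.
Serial: yes — every world has a successor (e.g. a R a).
Transitive: yes — every two-step R-path is closed by a direct edge.
Euclidean: no — d R b and d R c, but not b R c.
Only Euclidean fails.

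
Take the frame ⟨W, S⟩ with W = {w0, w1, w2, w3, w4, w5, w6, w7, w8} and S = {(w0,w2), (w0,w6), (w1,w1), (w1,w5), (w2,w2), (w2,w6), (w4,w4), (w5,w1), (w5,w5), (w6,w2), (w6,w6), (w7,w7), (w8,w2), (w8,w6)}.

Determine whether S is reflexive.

Reflexive: no — w0 is not related to itself.

No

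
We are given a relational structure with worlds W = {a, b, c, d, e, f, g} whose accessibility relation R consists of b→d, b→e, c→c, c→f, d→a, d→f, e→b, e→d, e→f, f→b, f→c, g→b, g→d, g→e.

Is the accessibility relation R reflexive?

Reflexive: no — a is not related to itself.

No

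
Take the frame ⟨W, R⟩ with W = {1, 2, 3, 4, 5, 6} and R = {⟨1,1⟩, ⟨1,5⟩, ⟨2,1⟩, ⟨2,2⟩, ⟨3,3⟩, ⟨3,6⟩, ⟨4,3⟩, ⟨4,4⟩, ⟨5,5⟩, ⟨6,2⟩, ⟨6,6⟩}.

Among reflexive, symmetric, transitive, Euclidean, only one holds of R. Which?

reflexive

Reflexive: yes — every world is R-related to itself.
Symmetric: no — 1 R 5 but not 5 R 1.
Transitive: no — 2 R 1 and 1 R 5, but not 2 R 5.
Euclidean: no — 1 R 5 and 1 R 1, but not 5 R 1.
Only reflexive holds.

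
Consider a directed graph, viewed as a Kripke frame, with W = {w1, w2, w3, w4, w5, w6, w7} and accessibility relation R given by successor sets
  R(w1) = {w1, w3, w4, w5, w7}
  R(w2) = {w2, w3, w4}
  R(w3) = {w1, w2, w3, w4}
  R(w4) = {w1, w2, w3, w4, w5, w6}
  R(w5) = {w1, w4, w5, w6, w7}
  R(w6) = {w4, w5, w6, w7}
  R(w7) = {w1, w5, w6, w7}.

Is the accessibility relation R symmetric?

Yes

Symmetric: yes — every pair in R has its reverse in R.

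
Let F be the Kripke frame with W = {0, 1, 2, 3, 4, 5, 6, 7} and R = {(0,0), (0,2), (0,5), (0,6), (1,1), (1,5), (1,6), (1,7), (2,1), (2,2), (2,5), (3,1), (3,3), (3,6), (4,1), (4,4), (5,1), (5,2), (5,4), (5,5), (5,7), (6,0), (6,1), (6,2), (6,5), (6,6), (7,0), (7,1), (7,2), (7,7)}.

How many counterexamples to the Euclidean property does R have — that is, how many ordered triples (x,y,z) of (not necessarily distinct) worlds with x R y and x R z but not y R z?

Enumerating: (0,2,0), (0,2,6), (0,5,0), (0,5,6), (1,5,6), (1,6,7), (1,7,5), (1,7,6), (2,1,2), (3,1,3), (3,6,3), (4,1,4), … and 22 more.
Total: 34.

34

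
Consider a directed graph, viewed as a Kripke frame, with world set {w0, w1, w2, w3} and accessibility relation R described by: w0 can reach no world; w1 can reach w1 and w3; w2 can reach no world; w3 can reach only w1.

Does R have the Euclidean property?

Euclidean: no — w1 R w3 and w1 R w3, but not w3 R w3.

No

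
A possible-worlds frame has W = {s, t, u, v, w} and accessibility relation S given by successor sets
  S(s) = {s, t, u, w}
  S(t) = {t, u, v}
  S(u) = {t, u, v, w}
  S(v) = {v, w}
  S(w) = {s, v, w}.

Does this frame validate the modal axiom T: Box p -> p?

The schema T characterises exactly the reflexive frames.
Reflexive: yes — every world is S-related to itself.

Yes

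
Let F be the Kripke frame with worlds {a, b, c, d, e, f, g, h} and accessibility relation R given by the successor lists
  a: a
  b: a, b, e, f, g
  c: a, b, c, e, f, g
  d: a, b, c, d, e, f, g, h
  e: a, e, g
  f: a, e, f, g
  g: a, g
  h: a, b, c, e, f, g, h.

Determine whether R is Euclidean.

Euclidean: no — b R a and b R e, but not a R e.

No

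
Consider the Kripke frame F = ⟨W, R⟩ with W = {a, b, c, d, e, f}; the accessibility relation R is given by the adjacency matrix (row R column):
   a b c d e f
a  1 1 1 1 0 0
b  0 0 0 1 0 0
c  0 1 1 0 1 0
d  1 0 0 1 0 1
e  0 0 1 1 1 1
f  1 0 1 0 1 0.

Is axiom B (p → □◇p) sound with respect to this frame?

No

The schema B characterises exactly the symmetric frames.
Symmetric: no — a R b but not b R a.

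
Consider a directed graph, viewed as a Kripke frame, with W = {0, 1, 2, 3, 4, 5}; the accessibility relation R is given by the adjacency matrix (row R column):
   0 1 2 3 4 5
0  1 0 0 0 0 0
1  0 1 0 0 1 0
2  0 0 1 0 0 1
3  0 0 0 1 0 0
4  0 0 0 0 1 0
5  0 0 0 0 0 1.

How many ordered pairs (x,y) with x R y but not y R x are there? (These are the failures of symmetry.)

2

Enumerating: (1,4), (2,5).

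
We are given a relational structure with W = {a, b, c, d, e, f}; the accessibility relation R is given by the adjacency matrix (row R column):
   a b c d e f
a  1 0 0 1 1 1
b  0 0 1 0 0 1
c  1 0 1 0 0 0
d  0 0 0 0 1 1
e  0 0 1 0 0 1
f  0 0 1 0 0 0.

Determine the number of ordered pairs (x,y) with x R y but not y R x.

11

Enumerating: (a,d), (a,e), (a,f), (b,c), (b,f), (c,a), (d,e), (d,f), (e,c), (e,f), (f,c).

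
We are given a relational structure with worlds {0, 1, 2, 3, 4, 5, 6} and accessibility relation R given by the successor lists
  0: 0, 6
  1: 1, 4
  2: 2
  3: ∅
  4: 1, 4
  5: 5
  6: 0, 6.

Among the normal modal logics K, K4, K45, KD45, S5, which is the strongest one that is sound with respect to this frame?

K45

Transitive (axiom 4): yes — every two-step R-path is closed by a direct edge.
Euclidean (axiom 5): yes — any two successors of a common world are R-related.
Serial (axiom D): no — 3 has no R-successor.
Reflexive (axiom T): no — 3 is not related to itself.
So F validates K, K4, K45; KD45 would additionally require R to be serial. The strongest is K45.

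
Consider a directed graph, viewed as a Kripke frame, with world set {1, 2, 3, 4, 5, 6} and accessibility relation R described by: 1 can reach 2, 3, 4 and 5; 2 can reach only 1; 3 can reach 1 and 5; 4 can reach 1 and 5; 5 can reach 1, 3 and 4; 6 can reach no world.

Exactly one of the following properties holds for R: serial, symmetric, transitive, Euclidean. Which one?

symmetric

Serial: no — 6 has no R-successor.
Symmetric: yes — every pair in R has its reverse in R.
Transitive: no — 2 R 1 and 1 R 3, but not 2 R 3.
Euclidean: no — 1 R 2 and 1 R 3, but not 2 R 3.
Only symmetric holds.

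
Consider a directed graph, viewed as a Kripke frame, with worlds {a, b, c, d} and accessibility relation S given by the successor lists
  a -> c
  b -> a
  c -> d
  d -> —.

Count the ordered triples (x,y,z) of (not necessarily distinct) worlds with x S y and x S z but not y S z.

Enumerating: (a,c,c), (b,a,a), (c,d,d).

3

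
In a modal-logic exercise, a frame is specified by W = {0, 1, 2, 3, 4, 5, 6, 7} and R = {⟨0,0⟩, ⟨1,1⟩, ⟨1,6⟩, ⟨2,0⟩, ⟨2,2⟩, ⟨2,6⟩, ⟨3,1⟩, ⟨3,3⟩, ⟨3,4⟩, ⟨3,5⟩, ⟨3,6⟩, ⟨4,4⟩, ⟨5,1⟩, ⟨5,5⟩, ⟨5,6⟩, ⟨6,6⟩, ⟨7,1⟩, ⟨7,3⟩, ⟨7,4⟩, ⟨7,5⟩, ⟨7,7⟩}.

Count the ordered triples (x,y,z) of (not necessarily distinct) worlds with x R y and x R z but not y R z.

Enumerating: (1,6,1), (2,0,2), (2,0,6), (2,6,0), (2,6,2), (3,1,3), (3,1,4), (3,1,5), (3,4,1), (3,4,3), (3,4,5), (3,4,6), … and 21 more.
Total: 33.

33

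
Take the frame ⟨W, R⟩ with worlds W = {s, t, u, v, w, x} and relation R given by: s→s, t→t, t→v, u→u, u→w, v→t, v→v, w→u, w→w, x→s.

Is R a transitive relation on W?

Yes

Transitive: yes — every two-step R-path is closed by a direct edge.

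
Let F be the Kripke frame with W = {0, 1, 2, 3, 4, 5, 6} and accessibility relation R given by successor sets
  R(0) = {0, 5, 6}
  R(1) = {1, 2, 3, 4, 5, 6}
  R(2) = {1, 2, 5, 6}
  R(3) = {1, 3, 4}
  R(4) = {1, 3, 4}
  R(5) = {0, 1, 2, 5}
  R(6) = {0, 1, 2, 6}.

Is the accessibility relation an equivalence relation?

Reflexive: yes — every world is R-related to itself.
Symmetric: yes — every pair in R has its reverse in R.
Transitive: no — 0 R 5 and 5 R 1, but not 0 R 1.
So R is not an equivalence relation.

No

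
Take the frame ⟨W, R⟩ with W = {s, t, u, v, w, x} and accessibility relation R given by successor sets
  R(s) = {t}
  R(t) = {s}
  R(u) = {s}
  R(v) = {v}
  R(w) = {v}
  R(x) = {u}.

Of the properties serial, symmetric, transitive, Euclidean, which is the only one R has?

serial

Serial: yes — every world has a successor (e.g. s R t).
Symmetric: no — u R s but not s R u.
Transitive: no — u R s and s R t, but not u R t.
Euclidean: no — s R t and s R t, but not t R t.
Only serial holds.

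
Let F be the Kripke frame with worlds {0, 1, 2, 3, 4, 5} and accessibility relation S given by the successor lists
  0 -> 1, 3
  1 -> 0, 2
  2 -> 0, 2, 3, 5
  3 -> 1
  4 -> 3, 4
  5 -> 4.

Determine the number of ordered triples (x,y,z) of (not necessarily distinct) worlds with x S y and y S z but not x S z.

Enumerating: (0,1,0), (0,1,2), (1,0,1), (1,0,3), (1,2,3), (1,2,5), (2,0,1), (2,3,1), (2,5,4), (3,1,0), (3,1,2), (4,3,1), (5,4,3).

13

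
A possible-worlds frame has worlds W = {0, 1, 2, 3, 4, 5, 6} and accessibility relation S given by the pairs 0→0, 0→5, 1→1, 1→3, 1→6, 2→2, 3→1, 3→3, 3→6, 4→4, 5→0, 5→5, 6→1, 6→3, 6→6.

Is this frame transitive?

Yes

Transitive: yes — every two-step S-path is closed by a direct edge.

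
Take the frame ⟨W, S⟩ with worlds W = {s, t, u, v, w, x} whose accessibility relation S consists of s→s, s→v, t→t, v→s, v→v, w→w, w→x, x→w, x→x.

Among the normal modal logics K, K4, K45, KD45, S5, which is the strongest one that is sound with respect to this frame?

Transitive (axiom 4): yes — every two-step S-path is closed by a direct edge.
Euclidean (axiom 5): yes — any two successors of a common world are S-related.
Serial (axiom D): no — u has no S-successor.
Reflexive (axiom T): no — u is not related to itself.
So F validates K, K4, K45; KD45 would additionally require S to be serial. The strongest is K45.

K45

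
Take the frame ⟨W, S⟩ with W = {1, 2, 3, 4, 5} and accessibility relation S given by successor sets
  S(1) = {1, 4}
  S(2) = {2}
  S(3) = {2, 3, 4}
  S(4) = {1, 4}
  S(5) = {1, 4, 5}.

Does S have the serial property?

Yes

Serial: yes — every world has a successor (e.g. 1 S 1).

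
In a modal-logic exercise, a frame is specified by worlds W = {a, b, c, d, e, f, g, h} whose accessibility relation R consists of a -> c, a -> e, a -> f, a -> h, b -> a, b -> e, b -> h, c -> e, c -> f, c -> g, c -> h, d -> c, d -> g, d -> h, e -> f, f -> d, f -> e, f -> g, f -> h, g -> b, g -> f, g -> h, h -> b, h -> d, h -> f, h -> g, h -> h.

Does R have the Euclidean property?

No

Euclidean: no — a R e and a R c, but not e R c.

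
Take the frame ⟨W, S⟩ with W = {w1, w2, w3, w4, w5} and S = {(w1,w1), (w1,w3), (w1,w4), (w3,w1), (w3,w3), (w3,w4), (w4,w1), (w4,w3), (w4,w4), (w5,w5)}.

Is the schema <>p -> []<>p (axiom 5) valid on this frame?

The schema 5 characterises exactly the Euclidean frames.
Euclidean: yes — any two successors of a common world are S-related.

Yes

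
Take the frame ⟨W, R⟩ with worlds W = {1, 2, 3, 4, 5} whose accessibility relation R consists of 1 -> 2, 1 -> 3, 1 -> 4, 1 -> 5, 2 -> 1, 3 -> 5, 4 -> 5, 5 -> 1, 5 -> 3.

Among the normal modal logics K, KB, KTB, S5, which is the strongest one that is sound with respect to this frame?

Symmetric (axiom B): no — 1 R 3 but not 3 R 1.
Reflexive (axiom T): no — 1 is not related to itself.
Euclidean (axiom 5): no — 1 R 2 and 1 R 3, but not 2 R 3.
So F validates K; KB would additionally require R to be symmetric. The strongest is K.

K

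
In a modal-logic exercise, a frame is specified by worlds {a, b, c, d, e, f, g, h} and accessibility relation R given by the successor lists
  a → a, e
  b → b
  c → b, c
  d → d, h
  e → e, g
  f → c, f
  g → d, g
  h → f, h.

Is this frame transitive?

No

Transitive: no — a R e and e R g, but not a R g.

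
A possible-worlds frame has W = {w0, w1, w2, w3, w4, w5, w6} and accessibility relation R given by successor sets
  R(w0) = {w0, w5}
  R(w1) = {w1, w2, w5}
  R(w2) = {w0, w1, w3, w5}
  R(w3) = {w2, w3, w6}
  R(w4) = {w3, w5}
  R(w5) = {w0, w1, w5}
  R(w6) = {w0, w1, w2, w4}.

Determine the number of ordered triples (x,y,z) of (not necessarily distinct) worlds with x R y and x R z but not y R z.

29

Enumerating: (w1,w2,w2), (w1,w5,w2), (w2,w0,w1), (w2,w0,w3), (w2,w1,w0), (w2,w1,w3), (w2,w3,w0), (w2,w3,w1), (w2,w3,w5), (w2,w5,w3), (w3,w2,w2), (w3,w2,w6), … and 17 more.
Total: 29.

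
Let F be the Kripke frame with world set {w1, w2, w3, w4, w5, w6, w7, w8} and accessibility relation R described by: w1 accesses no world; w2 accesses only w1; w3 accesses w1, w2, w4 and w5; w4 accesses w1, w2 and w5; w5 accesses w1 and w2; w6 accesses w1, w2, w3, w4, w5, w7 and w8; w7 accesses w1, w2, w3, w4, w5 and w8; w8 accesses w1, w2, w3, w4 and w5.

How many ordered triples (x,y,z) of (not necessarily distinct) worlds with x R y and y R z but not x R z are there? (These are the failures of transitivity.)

0

R is transitive; there are no such tuples.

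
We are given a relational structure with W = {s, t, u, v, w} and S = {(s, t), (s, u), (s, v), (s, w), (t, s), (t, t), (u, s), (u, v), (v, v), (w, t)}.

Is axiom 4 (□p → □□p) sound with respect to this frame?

The schema 4 characterises exactly the transitive frames.
Transitive: no — t S s and s S u, but not t S u.

No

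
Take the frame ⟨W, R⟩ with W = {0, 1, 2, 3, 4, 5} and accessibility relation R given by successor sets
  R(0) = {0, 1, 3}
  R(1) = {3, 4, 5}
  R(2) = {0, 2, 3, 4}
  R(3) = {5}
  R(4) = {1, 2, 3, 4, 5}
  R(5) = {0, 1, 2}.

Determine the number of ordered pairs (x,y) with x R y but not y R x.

10

Enumerating: (0,1), (0,3), (1,3), (2,0), (2,3), (3,5), (4,3), (4,5), (5,0), (5,2).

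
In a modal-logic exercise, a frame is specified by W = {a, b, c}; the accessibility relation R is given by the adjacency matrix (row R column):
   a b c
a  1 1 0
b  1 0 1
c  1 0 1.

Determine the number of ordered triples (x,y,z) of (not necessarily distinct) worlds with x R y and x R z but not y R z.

3

Enumerating: (a,b,b), (b,a,c), (c,a,c).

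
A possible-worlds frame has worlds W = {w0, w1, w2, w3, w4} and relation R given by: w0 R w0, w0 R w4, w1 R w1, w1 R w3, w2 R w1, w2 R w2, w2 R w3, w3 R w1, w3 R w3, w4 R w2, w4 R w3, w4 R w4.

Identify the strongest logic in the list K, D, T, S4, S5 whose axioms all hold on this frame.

Serial (axiom D): yes — every world has a successor (e.g. w0 R w0).
Reflexive (axiom T): yes — every world is R-related to itself.
Transitive (axiom 4): no — w0 R w4 and w4 R w2, but not w0 R w2.
Euclidean (axiom 5): no — w4 R w3 and w4 R w2, but not w3 R w2.
So F validates K, D, T; S4 would additionally require R to be transitive. The strongest is T.

T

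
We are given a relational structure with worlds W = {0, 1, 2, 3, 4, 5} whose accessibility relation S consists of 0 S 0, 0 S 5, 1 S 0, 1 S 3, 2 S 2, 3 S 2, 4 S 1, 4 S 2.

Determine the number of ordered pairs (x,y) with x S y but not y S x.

6

Enumerating: (0,5), (1,0), (1,3), (3,2), (4,1), (4,2).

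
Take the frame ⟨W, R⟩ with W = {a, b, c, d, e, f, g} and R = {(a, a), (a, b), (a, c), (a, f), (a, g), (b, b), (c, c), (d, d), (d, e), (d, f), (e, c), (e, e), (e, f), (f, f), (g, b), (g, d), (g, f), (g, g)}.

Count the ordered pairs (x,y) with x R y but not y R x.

11

Enumerating: (a,b), (a,c), (a,f), (a,g), (d,e), (d,f), (e,c), (e,f), (g,b), (g,d), (g,f).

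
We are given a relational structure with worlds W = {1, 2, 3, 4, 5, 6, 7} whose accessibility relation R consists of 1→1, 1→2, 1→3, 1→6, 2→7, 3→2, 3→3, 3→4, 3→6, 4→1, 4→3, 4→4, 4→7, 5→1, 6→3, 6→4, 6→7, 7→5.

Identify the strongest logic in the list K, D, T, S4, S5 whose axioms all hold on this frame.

D

Serial (axiom D): yes — every world has a successor (e.g. 1 R 1).
Reflexive (axiom T): no — 2 is not related to itself.
Transitive (axiom 4): no — 1 R 2 and 2 R 7, but not 1 R 7.
Euclidean (axiom 5): no — 1 R 2 and 1 R 3, but not 2 R 3.
So F validates K, D; T would additionally require R to be reflexive. The strongest is D.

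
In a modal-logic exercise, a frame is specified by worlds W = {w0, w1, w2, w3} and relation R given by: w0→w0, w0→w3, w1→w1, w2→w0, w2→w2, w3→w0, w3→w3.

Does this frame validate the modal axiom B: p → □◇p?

No

By correspondence theory, B is valid on a frame iff R is symmetric.
Symmetric: no — w2 R w0 but not w0 R w2.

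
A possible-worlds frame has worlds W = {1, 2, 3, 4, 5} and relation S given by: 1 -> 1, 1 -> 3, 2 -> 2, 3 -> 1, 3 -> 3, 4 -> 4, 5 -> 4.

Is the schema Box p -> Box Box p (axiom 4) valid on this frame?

By correspondence theory, 4 is valid on a frame iff S is transitive.
Transitive: yes — every two-step S-path is closed by a direct edge.

Yes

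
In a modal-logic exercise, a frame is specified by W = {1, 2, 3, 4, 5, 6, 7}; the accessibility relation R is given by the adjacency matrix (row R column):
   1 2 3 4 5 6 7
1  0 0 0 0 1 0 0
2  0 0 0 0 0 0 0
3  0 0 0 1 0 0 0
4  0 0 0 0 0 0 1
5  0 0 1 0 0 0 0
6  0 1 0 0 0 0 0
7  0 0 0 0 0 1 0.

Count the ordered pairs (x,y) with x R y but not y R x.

6

Enumerating: (1,5), (3,4), (4,7), (5,3), (6,2), (7,6).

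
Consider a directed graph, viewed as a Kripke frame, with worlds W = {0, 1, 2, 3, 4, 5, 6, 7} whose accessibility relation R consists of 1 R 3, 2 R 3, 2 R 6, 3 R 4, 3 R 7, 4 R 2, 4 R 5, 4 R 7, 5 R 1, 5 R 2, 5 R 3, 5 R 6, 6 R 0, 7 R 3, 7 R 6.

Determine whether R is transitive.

Transitive: no — 1 R 3 and 3 R 4, but not 1 R 4.

No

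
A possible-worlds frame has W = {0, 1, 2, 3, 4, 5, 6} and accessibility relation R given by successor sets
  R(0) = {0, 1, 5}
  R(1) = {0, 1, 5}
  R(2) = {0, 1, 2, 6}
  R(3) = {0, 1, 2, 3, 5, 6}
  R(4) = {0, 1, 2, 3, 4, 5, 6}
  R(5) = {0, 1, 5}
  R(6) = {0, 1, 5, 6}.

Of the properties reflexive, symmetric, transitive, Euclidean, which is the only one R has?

Reflexive: yes — every world is R-related to itself.
Symmetric: no — 2 R 0 but not 0 R 2.
Transitive: no — 2 R 0 and 0 R 5, but not 2 R 5.
Euclidean: no — 2 R 0 and 2 R 6, but not 0 R 6.
Only reflexive holds.

reflexive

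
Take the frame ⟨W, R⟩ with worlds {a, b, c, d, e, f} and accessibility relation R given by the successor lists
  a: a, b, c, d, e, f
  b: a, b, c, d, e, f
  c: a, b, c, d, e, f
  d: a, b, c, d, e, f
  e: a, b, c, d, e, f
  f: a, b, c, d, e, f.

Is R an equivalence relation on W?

Yes

Reflexive: yes — every world is R-related to itself.
Symmetric: yes — every pair in R has its reverse in R.
Transitive: yes — every two-step R-path is closed by a direct edge.
So R is an equivalence relation.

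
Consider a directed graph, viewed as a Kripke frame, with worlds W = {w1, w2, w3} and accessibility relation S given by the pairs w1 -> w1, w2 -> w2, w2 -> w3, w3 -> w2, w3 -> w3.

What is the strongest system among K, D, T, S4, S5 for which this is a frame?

Serial (axiom D): yes — every world has a successor (e.g. w1 S w1).
Reflexive (axiom T): yes — every world is S-related to itself.
Transitive (axiom 4): yes — every two-step S-path is closed by a direct edge.
Euclidean (axiom 5): yes — any two successors of a common world are S-related.
So F validates K, D, T, S4, S5. The strongest is S5.

S5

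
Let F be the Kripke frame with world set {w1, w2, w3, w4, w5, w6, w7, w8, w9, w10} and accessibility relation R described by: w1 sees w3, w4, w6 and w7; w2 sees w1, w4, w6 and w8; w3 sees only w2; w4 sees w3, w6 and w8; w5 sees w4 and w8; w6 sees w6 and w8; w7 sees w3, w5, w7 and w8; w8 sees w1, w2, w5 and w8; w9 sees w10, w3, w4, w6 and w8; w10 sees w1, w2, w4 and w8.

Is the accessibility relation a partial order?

Reflexive: no — w1 is not related to itself.
Transitive: no — w1 R w3 and w3 R w2, but not w1 R w2.
Antisymmetric: no — w2 R w8 and w8 R w2 with w2 ≠ w8.
So R is not a partial order.

No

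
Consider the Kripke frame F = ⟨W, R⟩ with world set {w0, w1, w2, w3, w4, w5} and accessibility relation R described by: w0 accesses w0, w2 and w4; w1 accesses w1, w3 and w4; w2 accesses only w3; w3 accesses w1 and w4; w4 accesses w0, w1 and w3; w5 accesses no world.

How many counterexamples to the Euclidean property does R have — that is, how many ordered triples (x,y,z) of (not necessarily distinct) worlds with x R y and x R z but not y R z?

Enumerating: (w0,w2,w0), (w0,w2,w2), (w0,w2,w4), (w0,w4,w2), (w0,w4,w4), (w1,w3,w3), (w1,w4,w4), (w2,w3,w3), (w3,w4,w4), (w4,w0,w1), (w4,w0,w3), (w4,w1,w0), (w4,w3,w0), (w4,w3,w3).

14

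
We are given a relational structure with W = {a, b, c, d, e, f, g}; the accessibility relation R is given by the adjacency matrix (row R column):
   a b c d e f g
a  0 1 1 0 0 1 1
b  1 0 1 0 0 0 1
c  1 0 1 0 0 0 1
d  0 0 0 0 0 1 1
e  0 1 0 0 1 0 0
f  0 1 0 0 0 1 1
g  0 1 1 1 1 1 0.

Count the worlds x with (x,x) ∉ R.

Enumerating: a, b, d, g.

4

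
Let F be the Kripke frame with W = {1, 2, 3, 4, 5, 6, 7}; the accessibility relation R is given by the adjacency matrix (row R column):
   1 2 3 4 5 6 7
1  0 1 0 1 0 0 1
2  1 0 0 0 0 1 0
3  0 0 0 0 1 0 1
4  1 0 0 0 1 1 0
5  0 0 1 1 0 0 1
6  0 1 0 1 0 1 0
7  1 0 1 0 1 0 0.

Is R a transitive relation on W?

No

Transitive: no — 1 R 2 and 2 R 6, but not 1 R 6.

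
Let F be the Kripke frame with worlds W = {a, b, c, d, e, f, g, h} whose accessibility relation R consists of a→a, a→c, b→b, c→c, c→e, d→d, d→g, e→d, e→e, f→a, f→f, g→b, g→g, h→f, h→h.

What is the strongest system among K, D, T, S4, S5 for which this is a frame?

T

Serial (axiom D): yes — every world has a successor (e.g. a R a).
Reflexive (axiom T): yes — every world is R-related to itself.
Transitive (axiom 4): no — a R c and c R e, but not a R e.
Euclidean (axiom 5): no — a R c and a R a, but not c R a.
So F validates K, D, T; S4 would additionally require R to be transitive. The strongest is T.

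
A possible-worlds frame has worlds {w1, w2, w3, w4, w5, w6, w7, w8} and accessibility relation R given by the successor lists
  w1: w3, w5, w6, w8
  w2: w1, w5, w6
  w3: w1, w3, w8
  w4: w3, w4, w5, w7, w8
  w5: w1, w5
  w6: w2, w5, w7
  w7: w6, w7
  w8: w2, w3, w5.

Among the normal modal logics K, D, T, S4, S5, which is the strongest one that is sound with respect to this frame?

Serial (axiom D): yes — every world has a successor (e.g. w1 R w3).
Reflexive (axiom T): no — w1 is not related to itself.
Transitive (axiom 4): no — w1 R w6 and w6 R w2, but not w1 R w2.
Euclidean (axiom 5): no — w1 R w3 and w1 R w5, but not w3 R w5.
So F validates K, D; T would additionally require R to be reflexive. The strongest is D.

D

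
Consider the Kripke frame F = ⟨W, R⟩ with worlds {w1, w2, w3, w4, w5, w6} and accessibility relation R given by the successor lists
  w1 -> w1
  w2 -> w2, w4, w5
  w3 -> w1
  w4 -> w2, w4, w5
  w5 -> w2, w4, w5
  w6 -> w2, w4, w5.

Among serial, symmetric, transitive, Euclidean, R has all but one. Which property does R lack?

Serial: yes — every world has a successor (e.g. w1 R w1).
Symmetric: no — w3 R w1 but not w1 R w3.
Transitive: yes — every two-step R-path is closed by a direct edge.
Euclidean: yes — any two successors of a common world are R-related.
Only symmetric fails.

symmetric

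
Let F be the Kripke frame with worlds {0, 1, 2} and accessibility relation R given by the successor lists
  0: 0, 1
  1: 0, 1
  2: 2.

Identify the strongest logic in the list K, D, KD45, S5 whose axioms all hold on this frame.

Serial (axiom D): yes — every world has a successor (e.g. 0 R 0).
Euclidean (axiom 5): yes — any two successors of a common world are R-related.
Transitive (axiom 4): yes — every two-step R-path is closed by a direct edge.
Reflexive (axiom T): yes — every world is R-related to itself.
So F validates K, D, KD45, S5. The strongest is S5.

S5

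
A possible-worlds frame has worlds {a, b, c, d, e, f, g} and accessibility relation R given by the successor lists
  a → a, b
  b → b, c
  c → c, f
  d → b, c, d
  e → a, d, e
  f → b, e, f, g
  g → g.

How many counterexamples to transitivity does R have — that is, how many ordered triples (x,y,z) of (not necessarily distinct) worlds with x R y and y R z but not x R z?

12

Enumerating: (a,b,c), (b,c,f), (c,f,b), (c,f,e), (c,f,g), (d,c,f), (e,a,b), (e,d,b), (e,d,c), (f,b,c), (f,e,a), (f,e,d).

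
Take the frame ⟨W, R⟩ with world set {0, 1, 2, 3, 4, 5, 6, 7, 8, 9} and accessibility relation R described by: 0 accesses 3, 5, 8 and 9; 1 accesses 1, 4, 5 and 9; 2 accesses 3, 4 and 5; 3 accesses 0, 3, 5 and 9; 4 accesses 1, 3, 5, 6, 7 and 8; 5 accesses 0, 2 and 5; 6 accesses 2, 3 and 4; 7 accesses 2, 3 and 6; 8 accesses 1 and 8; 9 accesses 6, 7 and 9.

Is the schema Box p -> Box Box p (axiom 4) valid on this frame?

No

By correspondence theory, 4 is valid on a frame iff R is transitive.
Transitive: no — 0 R 5 and 5 R 2, but not 0 R 2.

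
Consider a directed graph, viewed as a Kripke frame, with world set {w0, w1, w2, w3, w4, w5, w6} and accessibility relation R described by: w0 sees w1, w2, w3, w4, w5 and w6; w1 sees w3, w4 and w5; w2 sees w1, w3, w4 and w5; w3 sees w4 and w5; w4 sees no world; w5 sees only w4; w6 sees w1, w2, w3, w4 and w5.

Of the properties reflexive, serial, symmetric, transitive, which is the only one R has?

Reflexive: no — w0 is not related to itself.
Serial: no — w4 has no R-successor.
Symmetric: no — w0 R w1 but not w1 R w0.
Transitive: yes — every two-step R-path is closed by a direct edge.
Only transitive holds.

transitive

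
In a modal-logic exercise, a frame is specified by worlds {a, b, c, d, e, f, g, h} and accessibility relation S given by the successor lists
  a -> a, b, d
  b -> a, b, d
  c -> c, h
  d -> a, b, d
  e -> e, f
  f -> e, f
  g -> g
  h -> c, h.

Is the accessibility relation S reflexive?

Reflexive: yes — every world is S-related to itself.

Yes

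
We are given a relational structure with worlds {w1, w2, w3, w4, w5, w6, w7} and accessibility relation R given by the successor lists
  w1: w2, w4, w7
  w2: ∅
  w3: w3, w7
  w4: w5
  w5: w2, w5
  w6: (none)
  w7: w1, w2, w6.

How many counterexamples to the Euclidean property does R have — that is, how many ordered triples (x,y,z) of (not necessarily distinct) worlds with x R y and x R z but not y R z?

Enumerating: (w1,w2,w2), (w1,w2,w4), (w1,w2,w7), (w1,w4,w2), (w1,w4,w4), (w1,w4,w7), (w1,w7,w4), (w1,w7,w7), (w3,w7,w3), (w3,w7,w7), (w5,w2,w2), (w5,w2,w5), … and 8 more.
Total: 20.

20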